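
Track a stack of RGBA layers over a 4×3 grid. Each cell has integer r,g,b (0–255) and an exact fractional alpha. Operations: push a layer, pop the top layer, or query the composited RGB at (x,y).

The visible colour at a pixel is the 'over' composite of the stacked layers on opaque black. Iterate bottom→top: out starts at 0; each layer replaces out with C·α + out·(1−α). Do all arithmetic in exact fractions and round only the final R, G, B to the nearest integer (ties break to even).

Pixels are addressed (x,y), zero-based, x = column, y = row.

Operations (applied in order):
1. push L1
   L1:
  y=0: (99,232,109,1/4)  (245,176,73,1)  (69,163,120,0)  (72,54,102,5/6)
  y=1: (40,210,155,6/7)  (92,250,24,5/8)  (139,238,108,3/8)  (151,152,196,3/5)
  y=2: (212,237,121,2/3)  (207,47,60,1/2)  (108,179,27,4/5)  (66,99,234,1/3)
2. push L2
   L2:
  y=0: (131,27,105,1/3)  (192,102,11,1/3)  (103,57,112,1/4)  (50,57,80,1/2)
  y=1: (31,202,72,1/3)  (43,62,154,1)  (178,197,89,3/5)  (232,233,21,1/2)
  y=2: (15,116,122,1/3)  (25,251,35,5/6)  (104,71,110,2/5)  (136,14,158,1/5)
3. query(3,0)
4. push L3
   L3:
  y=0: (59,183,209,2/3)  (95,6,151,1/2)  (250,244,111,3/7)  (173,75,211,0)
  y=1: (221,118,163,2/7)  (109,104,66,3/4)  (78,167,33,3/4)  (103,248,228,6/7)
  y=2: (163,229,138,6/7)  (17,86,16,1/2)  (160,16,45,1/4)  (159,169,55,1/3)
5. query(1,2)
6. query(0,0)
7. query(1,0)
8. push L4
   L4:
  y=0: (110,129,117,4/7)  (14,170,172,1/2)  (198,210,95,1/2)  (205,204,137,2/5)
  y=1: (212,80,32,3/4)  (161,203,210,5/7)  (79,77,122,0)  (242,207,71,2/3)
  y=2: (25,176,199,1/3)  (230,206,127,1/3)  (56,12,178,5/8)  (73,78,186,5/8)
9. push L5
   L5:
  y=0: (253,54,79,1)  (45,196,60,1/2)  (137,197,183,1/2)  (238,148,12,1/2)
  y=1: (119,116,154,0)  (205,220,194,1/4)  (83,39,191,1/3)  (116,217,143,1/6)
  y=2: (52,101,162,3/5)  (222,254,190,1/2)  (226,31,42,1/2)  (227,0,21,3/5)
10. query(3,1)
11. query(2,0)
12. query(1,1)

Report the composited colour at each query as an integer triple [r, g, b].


at x=3,y=0 over L1,L2:
+L1 (α=5/6) → [60, 45, 85]
+L2 (α=1/2) → [55, 51, 165/2]
= [55, 51, 82]

at x=1,y=2 over L1,L2,L3:
L1 α=1/2: [207/2, 47/2, 30]
L2 α=5/6: [457/12, 2557/12, 205/6]
L3 α=1/2: [661/24, 3589/24, 301/12]
= [28, 150, 25]

(0,0) stack=L1,L2,L3; from [0,0,0]:
+L1 (α=1/4) → [99/4, 58, 109/4]
+L2 (α=1/3) → [361/6, 143/3, 319/6]
+L3 (α=2/3) → [1069/18, 1241/9, 2827/18]
= [59, 138, 157]

at x=1,y=0 over L1,L2,L3:
L1 α=1: [245, 176, 73]
L2 α=1/3: [682/3, 454/3, 157/3]
L3 α=1/2: [967/6, 236/3, 305/3]
= [161, 79, 102]

at x=3,y=1 over L1,L2,L3,L4,L5:
+L1 (α=3/5) → [453/5, 456/5, 588/5]
+L2 (α=1/2) → [1613/10, 1621/10, 693/10]
+L3 (α=6/7) → [7793/70, 16501/70, 14373/70]
+L4 (α=2/3) → [13891/70, 45481/210, 24313/210]
+L5 (α=1/6) → [15515/84, 54595/252, 30319/252]
= [185, 217, 120]

(2,0) stack=L1,L2,L3,L4,L5; from [0,0,0]:
L1 α=0: [0, 0, 0]
L2 α=1/4: [103/4, 57/4, 28]
L3 α=3/7: [853/7, 789/7, 445/7]
L4 α=1/2: [2239/14, 2259/14, 555/7]
L5 α=1/2: [4157/28, 5017/28, 918/7]
→ [148, 179, 131]

(1,1) stack=L1,L2,L3,L4,L5; from [0,0,0]:
+L1 (α=5/8) → [115/2, 625/4, 15]
+L2 (α=1) → [43, 62, 154]
+L3 (α=3/4) → [185/2, 187/2, 88]
+L4 (α=5/7) → [990/7, 1202/7, 1226/7]
+L5 (α=1/4) → [4405/28, 2573/14, 1259/7]
rounded: [157, 184, 180]


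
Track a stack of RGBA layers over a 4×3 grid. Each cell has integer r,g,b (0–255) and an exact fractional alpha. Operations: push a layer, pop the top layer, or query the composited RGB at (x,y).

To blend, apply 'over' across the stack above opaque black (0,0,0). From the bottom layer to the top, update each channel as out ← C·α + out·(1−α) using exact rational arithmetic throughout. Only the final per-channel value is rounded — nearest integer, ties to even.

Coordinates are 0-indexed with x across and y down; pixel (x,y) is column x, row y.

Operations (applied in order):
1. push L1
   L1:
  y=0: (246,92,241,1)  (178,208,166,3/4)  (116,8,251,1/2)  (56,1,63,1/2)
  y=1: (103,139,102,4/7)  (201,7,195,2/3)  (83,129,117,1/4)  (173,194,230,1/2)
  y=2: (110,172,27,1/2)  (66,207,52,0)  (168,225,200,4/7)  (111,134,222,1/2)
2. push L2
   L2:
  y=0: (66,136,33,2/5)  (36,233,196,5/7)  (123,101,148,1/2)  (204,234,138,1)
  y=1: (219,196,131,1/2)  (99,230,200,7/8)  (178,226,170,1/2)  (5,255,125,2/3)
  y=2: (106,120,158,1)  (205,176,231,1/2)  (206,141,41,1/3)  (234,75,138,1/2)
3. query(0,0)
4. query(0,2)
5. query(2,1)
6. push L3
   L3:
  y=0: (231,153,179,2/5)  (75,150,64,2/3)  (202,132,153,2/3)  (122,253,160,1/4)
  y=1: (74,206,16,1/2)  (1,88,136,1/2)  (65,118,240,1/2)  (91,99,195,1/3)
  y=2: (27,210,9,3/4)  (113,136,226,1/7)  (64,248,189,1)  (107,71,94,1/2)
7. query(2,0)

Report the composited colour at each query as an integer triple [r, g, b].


query (0,0) [L1,L2] — begin 0,0,0
+L1 (α=1) → [246, 92, 241]
+L2 (α=2/5) → [174, 548/5, 789/5]
→ [174, 110, 158]

at x=0,y=2 over L1,L2:
after L1 α=1/2: [55, 86, 27/2]
after L2 α=1: [106, 120, 158]
rounded: [106, 120, 158]

at x=2,y=1 over L1,L2:
L1 α=1/4: [83/4, 129/4, 117/4]
L2 α=1/2: [795/8, 1033/8, 797/8]
rounded: [99, 129, 100]

(2,0) stack=L1,L2,L3; from [0,0,0]:
after L1 α=1/2: [58, 4, 251/2]
after L2 α=1/2: [181/2, 105/2, 547/4]
after L3 α=2/3: [989/6, 211/2, 1771/12]
rounded: [165, 106, 148]


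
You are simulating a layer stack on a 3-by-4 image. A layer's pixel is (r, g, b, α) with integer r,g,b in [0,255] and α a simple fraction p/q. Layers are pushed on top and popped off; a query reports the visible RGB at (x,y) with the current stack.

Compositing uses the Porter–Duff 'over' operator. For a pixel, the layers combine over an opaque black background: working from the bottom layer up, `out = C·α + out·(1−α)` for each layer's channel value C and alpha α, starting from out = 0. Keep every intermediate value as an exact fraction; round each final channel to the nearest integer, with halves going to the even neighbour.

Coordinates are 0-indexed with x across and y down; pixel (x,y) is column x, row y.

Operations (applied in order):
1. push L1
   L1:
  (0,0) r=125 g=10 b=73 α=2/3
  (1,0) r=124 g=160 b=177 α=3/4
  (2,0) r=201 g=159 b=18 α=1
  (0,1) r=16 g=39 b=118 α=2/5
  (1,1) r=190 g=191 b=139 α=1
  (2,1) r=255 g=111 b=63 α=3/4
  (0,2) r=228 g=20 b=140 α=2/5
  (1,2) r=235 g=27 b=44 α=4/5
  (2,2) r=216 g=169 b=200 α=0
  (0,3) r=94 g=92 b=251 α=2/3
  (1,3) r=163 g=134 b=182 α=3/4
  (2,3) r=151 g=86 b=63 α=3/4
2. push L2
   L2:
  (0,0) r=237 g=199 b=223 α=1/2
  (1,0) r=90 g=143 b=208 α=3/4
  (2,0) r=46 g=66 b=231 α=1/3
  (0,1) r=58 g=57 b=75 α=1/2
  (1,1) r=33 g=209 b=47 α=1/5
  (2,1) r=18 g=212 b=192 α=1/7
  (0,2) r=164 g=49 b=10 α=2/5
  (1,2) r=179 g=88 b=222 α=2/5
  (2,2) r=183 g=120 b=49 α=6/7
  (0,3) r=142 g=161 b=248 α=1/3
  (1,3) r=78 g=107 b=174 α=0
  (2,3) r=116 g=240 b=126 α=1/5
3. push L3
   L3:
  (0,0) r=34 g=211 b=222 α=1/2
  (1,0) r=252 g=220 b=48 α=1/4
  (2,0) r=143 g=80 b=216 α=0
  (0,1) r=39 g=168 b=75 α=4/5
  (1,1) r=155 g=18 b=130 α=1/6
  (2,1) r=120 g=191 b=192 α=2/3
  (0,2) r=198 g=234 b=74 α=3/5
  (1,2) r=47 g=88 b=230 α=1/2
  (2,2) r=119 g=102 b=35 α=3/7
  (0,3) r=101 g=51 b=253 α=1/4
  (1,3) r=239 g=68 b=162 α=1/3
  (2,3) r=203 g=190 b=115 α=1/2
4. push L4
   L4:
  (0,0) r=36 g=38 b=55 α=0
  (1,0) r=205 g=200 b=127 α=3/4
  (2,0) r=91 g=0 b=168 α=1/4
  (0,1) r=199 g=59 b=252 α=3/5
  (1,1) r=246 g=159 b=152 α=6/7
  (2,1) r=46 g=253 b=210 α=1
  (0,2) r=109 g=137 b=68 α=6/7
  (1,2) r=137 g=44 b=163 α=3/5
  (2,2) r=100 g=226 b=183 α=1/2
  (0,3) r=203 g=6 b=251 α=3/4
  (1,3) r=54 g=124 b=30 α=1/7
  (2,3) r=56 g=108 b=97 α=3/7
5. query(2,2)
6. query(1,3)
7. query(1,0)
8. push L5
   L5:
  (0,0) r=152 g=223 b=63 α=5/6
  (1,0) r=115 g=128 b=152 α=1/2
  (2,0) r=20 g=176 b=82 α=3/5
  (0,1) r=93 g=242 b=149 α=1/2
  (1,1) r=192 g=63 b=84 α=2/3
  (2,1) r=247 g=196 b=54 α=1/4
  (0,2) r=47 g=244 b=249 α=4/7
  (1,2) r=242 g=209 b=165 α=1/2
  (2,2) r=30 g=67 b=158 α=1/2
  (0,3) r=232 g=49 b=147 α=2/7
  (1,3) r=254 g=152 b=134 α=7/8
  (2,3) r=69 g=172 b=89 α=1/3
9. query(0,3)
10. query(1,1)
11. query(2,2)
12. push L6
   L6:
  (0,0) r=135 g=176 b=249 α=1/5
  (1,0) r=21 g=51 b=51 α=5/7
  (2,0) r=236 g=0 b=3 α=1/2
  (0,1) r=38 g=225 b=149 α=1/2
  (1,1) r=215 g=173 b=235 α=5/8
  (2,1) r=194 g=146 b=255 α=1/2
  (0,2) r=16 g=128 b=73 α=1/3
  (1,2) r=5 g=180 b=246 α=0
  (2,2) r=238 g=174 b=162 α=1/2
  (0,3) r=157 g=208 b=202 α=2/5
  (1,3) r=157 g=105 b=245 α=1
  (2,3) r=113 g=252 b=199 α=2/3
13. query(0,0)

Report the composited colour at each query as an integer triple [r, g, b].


at x=2,y=2 over L1,L2,L3,L4:
L1 α=0: [0, 0, 0]
L2 α=6/7: [1098/7, 720/7, 42]
L3 α=3/7: [6891/49, 5022/49, 39]
L4 α=1/2: [11791/98, 8048/49, 111]
= [120, 164, 111]

query (1,3) [L1,L2,L3,L4] — begin 0,0,0
after L1 α=3/4: [489/4, 201/2, 273/2]
after L2 α=0: [489/4, 201/2, 273/2]
after L3 α=1/3: [967/6, 269/3, 145]
after L4 α=1/7: [1021/7, 662/7, 900/7]
= [146, 95, 129]

(1,0) stack=L1,L2,L3,L4; from [0,0,0]:
after L1 α=3/4: [93, 120, 531/4]
after L2 α=3/4: [363/4, 549/4, 3027/16]
after L3 α=1/4: [2097/16, 2527/16, 9849/64]
after L4 α=3/4: [11937/64, 12127/64, 34233/256]
rounded: [187, 189, 134]

query (0,3) [L1,L2,L3,L4,L5] — begin 0,0,0
after L1 α=2/3: [188/3, 184/3, 502/3]
after L2 α=1/3: [802/9, 851/9, 1748/9]
after L3 α=1/4: [1105/12, 251/3, 2507/12]
after L4 α=3/4: [8413/48, 305/12, 11543/48]
after L5 α=2/7: [9191/48, 2701/84, 10261/48]
= [191, 32, 214]

(1,1) stack=L1,L2,L3,L4,L5; from [0,0,0]:
L1 α=1: [190, 191, 139]
L2 α=1/5: [793/5, 973/5, 603/5]
L3 α=1/6: [158, 991/6, 733/6]
L4 α=6/7: [1634/7, 6715/42, 6205/42]
L5 α=2/3: [4322/21, 12007/126, 13261/126]
= [206, 95, 105]

at x=2,y=2 over L1,L2,L3,L4,L5:
+L1 (α=0) → [0, 0, 0]
+L2 (α=6/7) → [1098/7, 720/7, 42]
+L3 (α=3/7) → [6891/49, 5022/49, 39]
+L4 (α=1/2) → [11791/98, 8048/49, 111]
+L5 (α=1/2) → [14731/196, 11331/98, 269/2]
rounded: [75, 116, 134]

(0,0) stack=L1,L2,L3,L4,L5,L6; from [0,0,0]:
L1 α=2/3: [250/3, 20/3, 146/3]
L2 α=1/2: [961/6, 617/6, 815/6]
L3 α=1/2: [1165/12, 1883/12, 2147/12]
L4 α=0: [1165/12, 1883/12, 2147/12]
L5 α=5/6: [10285/72, 15263/72, 5927/72]
L6 α=1/5: [2543/18, 18431/90, 10409/90]
rounded: [141, 205, 116]


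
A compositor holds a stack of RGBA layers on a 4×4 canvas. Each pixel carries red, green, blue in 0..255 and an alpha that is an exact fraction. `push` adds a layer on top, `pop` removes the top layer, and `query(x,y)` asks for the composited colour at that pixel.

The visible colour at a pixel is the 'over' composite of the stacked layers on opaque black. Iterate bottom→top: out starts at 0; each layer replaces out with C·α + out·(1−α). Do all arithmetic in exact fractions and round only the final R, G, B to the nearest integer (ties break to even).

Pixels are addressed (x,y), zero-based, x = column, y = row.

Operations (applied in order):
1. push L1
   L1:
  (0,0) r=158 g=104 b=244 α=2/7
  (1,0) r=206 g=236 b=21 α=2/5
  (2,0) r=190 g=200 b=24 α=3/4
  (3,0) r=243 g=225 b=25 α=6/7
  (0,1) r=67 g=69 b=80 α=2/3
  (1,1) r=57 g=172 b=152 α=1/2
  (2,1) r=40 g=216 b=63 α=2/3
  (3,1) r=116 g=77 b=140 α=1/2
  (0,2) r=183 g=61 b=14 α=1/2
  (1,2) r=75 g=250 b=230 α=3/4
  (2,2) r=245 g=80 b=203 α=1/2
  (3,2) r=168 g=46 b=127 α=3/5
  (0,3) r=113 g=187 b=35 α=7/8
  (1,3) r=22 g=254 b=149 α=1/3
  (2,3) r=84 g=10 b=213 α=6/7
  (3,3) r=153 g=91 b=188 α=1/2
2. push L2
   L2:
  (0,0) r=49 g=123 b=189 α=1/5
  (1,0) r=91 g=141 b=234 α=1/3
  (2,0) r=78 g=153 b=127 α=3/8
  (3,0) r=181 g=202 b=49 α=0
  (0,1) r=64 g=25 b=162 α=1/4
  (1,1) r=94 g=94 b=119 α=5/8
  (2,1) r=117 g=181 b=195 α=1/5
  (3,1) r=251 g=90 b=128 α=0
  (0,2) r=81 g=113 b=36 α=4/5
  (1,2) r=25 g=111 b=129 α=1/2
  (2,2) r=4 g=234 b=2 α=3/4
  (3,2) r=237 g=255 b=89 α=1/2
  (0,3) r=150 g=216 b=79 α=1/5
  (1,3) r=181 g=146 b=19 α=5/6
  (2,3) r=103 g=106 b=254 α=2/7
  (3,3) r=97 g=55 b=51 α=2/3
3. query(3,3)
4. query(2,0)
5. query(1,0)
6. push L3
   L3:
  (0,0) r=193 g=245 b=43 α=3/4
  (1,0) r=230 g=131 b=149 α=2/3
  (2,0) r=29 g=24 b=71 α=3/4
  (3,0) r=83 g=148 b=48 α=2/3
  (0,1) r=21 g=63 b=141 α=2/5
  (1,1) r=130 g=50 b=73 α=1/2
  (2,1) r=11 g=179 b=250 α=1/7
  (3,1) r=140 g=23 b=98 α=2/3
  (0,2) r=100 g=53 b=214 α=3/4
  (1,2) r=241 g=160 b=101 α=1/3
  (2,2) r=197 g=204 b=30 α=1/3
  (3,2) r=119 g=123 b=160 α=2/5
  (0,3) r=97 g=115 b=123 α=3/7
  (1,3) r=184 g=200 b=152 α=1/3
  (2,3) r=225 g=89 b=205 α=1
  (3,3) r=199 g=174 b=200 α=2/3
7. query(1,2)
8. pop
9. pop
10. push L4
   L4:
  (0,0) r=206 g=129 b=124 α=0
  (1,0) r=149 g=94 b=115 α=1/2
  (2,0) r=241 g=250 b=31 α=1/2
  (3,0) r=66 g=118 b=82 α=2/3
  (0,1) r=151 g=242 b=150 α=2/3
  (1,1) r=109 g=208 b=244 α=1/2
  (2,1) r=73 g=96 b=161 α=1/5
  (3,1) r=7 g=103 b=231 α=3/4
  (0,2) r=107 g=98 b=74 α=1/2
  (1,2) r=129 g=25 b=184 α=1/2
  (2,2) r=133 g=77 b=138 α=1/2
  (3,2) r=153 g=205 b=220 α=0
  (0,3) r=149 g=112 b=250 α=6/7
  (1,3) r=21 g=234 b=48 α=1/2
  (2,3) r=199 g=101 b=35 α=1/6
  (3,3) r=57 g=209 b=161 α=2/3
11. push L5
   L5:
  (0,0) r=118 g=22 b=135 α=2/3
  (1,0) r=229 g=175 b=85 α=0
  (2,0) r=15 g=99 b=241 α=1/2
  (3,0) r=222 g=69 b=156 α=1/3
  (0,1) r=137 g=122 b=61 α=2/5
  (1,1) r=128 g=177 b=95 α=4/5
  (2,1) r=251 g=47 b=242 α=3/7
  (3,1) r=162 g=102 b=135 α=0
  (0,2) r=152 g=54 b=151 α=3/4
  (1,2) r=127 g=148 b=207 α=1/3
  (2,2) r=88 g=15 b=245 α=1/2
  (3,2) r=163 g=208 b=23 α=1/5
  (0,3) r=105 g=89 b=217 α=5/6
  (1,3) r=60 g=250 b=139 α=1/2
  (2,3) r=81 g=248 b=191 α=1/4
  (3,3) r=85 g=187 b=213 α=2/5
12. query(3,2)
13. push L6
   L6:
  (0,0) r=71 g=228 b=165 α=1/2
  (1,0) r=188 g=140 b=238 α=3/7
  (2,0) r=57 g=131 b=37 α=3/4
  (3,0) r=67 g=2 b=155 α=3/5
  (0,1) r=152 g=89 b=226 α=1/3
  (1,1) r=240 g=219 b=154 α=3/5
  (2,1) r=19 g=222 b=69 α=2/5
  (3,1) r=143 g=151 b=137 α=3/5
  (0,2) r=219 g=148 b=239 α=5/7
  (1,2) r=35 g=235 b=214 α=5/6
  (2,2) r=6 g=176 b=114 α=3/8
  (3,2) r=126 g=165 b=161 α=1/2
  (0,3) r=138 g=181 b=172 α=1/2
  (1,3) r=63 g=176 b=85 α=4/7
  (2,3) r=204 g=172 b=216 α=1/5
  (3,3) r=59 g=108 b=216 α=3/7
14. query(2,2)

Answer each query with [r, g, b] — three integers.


query (3,3) [L1,L2] — begin 0,0,0
after L1 α=1/2: [153/2, 91/2, 94]
after L2 α=2/3: [541/6, 311/6, 196/3]
→ [90, 52, 65]

at x=2,y=0 over L1,L2:
L1 α=3/4: [285/2, 150, 18]
L2 α=3/8: [1893/16, 1209/8, 471/8]
= [118, 151, 59]

query (1,0) [L1,L2] — begin 0,0,0
after L1 α=2/5: [412/5, 472/5, 42/5]
after L2 α=1/3: [1279/15, 1649/15, 418/5]
= [85, 110, 84]

query (1,2) [L1,L2,L3] — begin 0,0,0
after L1 α=3/4: [225/4, 375/2, 345/2]
after L2 α=1/2: [325/8, 597/4, 603/4]
after L3 α=1/3: [1289/12, 917/6, 805/6]
→ [107, 153, 134]

(3,2) stack=L1,L4,L5; from [0,0,0]:
L1 α=3/5: [504/5, 138/5, 381/5]
L4 α=0: [504/5, 138/5, 381/5]
L5 α=1/5: [2831/25, 1592/25, 1639/25]
rounded: [113, 64, 66]

at x=2,y=2 over L1,L4,L5,L6:
L1 α=1/2: [245/2, 40, 203/2]
L4 α=1/2: [511/4, 117/2, 479/4]
L5 α=1/2: [863/8, 147/4, 1459/8]
L6 α=3/8: [4459/64, 2847/32, 10031/64]
rounded: [70, 89, 157]


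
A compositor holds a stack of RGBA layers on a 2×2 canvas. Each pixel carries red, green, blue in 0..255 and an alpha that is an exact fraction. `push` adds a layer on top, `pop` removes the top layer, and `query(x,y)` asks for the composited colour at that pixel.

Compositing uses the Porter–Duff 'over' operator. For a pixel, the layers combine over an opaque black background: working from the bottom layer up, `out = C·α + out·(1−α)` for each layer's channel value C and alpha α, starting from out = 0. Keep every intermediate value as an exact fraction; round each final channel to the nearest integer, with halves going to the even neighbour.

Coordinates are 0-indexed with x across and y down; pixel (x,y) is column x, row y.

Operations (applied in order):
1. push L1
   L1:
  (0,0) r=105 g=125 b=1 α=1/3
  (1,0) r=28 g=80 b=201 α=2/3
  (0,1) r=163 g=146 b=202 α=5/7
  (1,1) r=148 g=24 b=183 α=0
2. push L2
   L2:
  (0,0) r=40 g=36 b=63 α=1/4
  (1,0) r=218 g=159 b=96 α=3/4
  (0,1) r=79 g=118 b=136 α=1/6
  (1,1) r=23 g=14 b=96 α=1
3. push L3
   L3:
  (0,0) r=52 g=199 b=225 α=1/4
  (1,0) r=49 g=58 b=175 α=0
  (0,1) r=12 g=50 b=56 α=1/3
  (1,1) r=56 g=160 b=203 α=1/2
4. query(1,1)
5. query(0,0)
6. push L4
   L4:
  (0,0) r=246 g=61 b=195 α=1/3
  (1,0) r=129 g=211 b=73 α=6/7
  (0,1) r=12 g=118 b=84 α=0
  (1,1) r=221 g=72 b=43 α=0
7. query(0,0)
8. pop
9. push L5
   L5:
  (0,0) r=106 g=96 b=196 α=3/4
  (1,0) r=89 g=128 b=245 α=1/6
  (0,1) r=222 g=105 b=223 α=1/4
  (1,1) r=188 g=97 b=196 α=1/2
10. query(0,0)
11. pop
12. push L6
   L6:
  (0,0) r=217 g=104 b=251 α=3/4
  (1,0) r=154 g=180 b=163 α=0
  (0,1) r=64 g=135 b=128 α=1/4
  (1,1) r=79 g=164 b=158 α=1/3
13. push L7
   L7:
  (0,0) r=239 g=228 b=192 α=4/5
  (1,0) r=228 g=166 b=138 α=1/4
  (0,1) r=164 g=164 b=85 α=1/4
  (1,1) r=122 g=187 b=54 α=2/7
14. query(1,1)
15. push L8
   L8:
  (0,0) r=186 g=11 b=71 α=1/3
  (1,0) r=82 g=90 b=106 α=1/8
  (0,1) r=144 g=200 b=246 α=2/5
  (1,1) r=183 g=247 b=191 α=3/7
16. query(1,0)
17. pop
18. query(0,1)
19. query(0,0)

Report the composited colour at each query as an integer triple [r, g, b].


(1,1) stack=L1,L2,L3; from [0,0,0]:
+L1 (α=0) → [0, 0, 0]
+L2 (α=1) → [23, 14, 96]
+L3 (α=1/2) → [79/2, 87, 299/2]
rounded: [40, 87, 150]

query (0,0) [L1,L2,L3] — begin 0,0,0
+L1 (α=1/3) → [35, 125/3, 1/3]
+L2 (α=1/4) → [145/4, 161/4, 16]
+L3 (α=1/4) → [643/16, 1279/16, 273/4]
→ [40, 80, 68]

query (0,0) [L1,L2,L3,L4] — begin 0,0,0
+L1 (α=1/3) → [35, 125/3, 1/3]
+L2 (α=1/4) → [145/4, 161/4, 16]
+L3 (α=1/4) → [643/16, 1279/16, 273/4]
+L4 (α=1/3) → [2611/24, 589/8, 221/2]
rounded: [109, 74, 110]

at x=0,y=0 over L1,L2,L3,L5:
+L1 (α=1/3) → [35, 125/3, 1/3]
+L2 (α=1/4) → [145/4, 161/4, 16]
+L3 (α=1/4) → [643/16, 1279/16, 273/4]
+L5 (α=3/4) → [5731/64, 5887/64, 2625/16]
rounded: [90, 92, 164]

at x=1,y=1 over L1,L2,L3,L6,L7:
L1 α=0: [0, 0, 0]
L2 α=1: [23, 14, 96]
L3 α=1/2: [79/2, 87, 299/2]
L6 α=1/3: [158/3, 338/3, 457/3]
L7 α=2/7: [1522/21, 2812/21, 2609/21]
rounded: [72, 134, 124]

query (1,0) [L1,L2,L3,L6,L7,L8] — begin 0,0,0
after L1 α=2/3: [56/3, 160/3, 134]
after L2 α=3/4: [1009/6, 1591/12, 211/2]
after L3 α=0: [1009/6, 1591/12, 211/2]
after L6 α=0: [1009/6, 1591/12, 211/2]
after L7 α=1/4: [1465/8, 2255/16, 909/8]
after L8 α=1/8: [10911/64, 17225/128, 7211/64]
rounded: [170, 135, 113]

at x=0,y=1 over L1,L2,L3,L6,L7:
after L1 α=5/7: [815/7, 730/7, 1010/7]
after L2 α=1/6: [2314/21, 746/7, 3001/21]
after L3 α=1/3: [4880/63, 614/7, 7178/63]
after L6 α=1/4: [1556/21, 2787/28, 4933/42]
after L7 α=1/4: [676/7, 12953/112, 6123/56]
= [97, 116, 109]

at x=0,y=0 over L1,L2,L3,L6,L7:
+L1 (α=1/3) → [35, 125/3, 1/3]
+L2 (α=1/4) → [145/4, 161/4, 16]
+L3 (α=1/4) → [643/16, 1279/16, 273/4]
+L6 (α=3/4) → [11059/64, 6271/64, 3285/16]
+L7 (α=4/5) → [72243/320, 64639/320, 15573/80]
rounded: [226, 202, 195]


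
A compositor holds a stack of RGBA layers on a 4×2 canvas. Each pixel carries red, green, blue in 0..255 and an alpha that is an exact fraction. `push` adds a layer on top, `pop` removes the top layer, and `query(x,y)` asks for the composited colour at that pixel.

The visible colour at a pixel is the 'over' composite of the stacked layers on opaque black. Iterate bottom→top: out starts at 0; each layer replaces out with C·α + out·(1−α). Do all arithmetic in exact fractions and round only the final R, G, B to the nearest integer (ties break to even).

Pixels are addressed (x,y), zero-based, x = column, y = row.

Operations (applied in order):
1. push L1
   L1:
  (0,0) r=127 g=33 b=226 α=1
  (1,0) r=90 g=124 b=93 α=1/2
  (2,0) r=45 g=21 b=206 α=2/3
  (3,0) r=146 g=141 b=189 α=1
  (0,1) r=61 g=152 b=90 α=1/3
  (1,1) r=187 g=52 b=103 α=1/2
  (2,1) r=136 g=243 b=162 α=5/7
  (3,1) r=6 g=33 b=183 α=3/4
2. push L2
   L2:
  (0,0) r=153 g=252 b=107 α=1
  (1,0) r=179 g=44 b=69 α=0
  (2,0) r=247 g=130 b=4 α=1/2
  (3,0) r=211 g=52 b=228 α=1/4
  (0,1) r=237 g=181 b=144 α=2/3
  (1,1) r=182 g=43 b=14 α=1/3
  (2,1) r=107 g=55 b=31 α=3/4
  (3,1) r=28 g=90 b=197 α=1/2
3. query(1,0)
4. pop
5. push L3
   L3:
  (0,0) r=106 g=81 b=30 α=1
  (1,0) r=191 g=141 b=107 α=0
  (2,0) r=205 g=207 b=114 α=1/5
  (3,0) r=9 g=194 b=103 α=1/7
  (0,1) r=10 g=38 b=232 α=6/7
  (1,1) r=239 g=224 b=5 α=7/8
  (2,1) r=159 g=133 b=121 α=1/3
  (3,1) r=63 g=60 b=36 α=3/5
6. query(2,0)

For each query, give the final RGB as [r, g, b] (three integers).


at x=1,y=0 over L1,L2:
+L1 (α=1/2) → [45, 62, 93/2]
+L2 (α=0) → [45, 62, 93/2]
= [45, 62, 46]

at x=2,y=0 over L1,L3:
after L1 α=2/3: [30, 14, 412/3]
after L3 α=1/5: [65, 263/5, 398/3]
→ [65, 53, 133]


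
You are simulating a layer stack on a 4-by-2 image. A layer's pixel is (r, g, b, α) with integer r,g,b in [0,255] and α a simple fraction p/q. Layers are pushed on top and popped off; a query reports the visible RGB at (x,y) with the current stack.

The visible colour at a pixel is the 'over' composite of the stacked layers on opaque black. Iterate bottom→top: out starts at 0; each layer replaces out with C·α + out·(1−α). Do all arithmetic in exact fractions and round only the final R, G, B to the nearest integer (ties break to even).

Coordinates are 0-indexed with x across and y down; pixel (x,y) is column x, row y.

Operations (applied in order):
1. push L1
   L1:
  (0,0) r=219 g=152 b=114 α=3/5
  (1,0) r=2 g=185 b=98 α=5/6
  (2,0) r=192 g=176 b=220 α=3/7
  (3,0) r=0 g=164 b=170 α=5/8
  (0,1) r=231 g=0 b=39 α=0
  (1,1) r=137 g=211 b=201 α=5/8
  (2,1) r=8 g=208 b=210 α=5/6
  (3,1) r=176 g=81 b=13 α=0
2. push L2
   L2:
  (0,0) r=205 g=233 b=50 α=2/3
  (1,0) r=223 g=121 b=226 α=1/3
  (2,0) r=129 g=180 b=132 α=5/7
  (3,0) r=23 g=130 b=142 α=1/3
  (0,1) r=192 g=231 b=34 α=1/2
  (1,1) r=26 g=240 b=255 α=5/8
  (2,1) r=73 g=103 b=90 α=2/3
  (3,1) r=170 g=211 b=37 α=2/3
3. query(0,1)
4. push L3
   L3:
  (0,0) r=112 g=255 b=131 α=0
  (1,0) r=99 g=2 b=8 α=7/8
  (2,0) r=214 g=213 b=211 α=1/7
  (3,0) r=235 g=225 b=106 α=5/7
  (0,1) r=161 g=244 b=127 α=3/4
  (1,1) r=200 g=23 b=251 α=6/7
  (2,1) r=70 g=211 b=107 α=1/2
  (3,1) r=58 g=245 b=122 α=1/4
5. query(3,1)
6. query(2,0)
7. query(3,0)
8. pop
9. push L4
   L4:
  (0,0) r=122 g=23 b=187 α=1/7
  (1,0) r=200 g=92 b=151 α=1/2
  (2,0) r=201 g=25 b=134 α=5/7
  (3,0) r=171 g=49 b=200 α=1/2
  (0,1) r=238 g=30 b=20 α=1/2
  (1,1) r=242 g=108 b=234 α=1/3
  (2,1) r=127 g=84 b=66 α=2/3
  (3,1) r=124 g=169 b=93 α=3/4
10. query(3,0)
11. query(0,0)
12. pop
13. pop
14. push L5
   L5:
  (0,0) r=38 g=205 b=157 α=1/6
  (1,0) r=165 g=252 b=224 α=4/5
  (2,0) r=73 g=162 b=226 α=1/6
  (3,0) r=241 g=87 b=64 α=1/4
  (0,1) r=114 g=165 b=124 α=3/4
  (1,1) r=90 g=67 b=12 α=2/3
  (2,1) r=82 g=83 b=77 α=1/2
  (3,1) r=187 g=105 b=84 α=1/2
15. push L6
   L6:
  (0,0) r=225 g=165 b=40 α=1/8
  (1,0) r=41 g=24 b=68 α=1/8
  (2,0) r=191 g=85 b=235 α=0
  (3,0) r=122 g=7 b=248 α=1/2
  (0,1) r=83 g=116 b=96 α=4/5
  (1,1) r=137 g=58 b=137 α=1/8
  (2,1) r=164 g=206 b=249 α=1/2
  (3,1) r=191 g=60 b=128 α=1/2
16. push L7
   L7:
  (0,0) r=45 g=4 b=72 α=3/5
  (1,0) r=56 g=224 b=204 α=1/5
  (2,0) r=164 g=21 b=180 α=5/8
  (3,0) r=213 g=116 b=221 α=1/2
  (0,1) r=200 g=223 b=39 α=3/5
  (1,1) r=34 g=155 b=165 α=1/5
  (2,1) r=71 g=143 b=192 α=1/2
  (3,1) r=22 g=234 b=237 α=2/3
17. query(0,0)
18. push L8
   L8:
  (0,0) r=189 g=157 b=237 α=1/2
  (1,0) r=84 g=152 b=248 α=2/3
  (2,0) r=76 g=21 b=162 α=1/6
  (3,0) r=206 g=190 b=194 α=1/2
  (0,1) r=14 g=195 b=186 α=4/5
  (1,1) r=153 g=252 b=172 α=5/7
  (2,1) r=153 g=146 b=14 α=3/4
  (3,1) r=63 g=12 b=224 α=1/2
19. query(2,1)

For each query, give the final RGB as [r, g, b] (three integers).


at x=0,y=1 over L1,L2:
+L1 (α=0) → [0, 0, 0]
+L2 (α=1/2) → [96, 231/2, 17]
= [96, 116, 17]

query (3,1) [L1,L2,L3] — begin 0,0,0
+L1 (α=0) → [0, 0, 0]
+L2 (α=2/3) → [340/3, 422/3, 74/3]
+L3 (α=1/4) → [199/2, 667/4, 49]
= [100, 167, 49]

query (2,0) [L1,L2,L3] — begin 0,0,0
+L1 (α=3/7) → [576/7, 528/7, 660/7]
+L2 (α=5/7) → [5667/49, 7356/49, 5940/49]
+L3 (α=1/7) → [44488/343, 54573/343, 45979/343]
= [130, 159, 134]

at x=3,y=0 over L1,L2,L3:
L1 α=5/8: [0, 205/2, 425/4]
L2 α=1/3: [23/3, 335/3, 709/6]
L3 α=5/7: [3571/21, 4045/21, 2299/21]
rounded: [170, 193, 109]

(3,0) stack=L1,L2,L4; from [0,0,0]:
+L1 (α=5/8) → [0, 205/2, 425/4]
+L2 (α=1/3) → [23/3, 335/3, 709/6]
+L4 (α=1/2) → [268/3, 241/3, 1909/12]
rounded: [89, 80, 159]

(0,0) stack=L1,L2,L4; from [0,0,0]:
L1 α=3/5: [657/5, 456/5, 342/5]
L2 α=2/3: [2707/15, 2786/15, 842/15]
L4 α=1/7: [6024/35, 5687/35, 2619/35]
→ [172, 162, 75]

query (0,0) [L1,L5,L6,L7] — begin 0,0,0
+L1 (α=3/5) → [657/5, 456/5, 342/5]
+L5 (α=1/6) → [695/6, 661/6, 499/6]
+L6 (α=1/8) → [6215/48, 5617/48, 3733/48]
+L7 (α=3/5) → [1891/24, 1181/24, 8917/120]
= [79, 49, 74]

(2,1) stack=L1,L5,L6,L7,L8; from [0,0,0]:
+L1 (α=5/6) → [20/3, 520/3, 175]
+L5 (α=1/2) → [133/3, 769/6, 126]
+L6 (α=1/2) → [625/6, 2005/12, 375/2]
+L7 (α=1/2) → [1051/12, 3721/24, 759/4]
+L8 (α=3/4) → [6559/48, 14233/96, 927/16]
rounded: [137, 148, 58]


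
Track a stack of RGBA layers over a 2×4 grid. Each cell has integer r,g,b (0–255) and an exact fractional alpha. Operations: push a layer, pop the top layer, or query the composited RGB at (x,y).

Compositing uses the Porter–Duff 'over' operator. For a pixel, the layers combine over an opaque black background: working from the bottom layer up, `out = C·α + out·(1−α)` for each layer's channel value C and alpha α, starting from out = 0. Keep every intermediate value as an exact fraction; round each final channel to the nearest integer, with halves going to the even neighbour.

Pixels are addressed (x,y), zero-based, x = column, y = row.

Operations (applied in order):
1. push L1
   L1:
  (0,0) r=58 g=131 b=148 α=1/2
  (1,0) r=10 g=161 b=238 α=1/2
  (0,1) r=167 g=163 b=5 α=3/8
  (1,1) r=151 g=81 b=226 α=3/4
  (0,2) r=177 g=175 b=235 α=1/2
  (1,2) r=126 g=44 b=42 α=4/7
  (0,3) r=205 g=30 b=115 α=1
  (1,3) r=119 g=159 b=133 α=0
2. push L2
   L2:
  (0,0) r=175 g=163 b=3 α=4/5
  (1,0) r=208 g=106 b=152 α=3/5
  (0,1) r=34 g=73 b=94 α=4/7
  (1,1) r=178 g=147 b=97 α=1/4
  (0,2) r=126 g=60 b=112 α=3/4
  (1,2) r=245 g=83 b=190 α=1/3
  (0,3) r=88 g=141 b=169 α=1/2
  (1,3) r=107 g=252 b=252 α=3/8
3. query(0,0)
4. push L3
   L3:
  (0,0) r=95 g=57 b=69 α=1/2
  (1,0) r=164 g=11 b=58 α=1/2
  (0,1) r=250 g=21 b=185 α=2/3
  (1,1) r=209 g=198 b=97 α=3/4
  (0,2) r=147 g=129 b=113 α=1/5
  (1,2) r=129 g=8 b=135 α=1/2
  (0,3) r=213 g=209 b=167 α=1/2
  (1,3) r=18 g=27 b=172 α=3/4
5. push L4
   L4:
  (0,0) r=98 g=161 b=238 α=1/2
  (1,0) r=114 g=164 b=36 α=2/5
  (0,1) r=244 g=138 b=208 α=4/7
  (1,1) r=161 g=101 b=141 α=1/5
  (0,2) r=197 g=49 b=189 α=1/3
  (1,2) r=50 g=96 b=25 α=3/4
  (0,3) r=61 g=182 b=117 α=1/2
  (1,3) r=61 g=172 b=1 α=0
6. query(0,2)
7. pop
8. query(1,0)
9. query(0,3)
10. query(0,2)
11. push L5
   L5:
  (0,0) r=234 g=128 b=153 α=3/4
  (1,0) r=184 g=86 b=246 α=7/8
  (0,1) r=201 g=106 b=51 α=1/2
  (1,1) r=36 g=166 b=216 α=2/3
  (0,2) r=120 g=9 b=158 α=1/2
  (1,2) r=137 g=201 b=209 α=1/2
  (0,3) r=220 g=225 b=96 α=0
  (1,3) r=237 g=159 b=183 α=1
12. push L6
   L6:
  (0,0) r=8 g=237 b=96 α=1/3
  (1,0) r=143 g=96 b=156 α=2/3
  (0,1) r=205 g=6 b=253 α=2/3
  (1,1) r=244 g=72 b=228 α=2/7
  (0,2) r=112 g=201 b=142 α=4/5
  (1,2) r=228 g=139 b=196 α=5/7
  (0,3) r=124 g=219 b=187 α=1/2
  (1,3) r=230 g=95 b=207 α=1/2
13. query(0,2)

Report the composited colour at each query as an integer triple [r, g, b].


(0,0) stack=L1,L2; from [0,0,0]:
L1 α=1/2: [29, 131/2, 74]
L2 α=4/5: [729/5, 287/2, 86/5]
rounded: [146, 144, 17]

at x=0,y=2 over L1,L2,L3,L4:
after L1 α=1/2: [177/2, 175/2, 235/2]
after L2 α=3/4: [933/8, 535/8, 907/8]
after L3 α=1/5: [1227/10, 793/10, 1133/10]
after L4 α=1/3: [2212/15, 346/5, 2078/15]
→ [147, 69, 139]

(1,0) stack=L1,L2,L3; from [0,0,0]:
L1 α=1/2: [5, 161/2, 119]
L2 α=3/5: [634/5, 479/5, 694/5]
L3 α=1/2: [727/5, 267/5, 492/5]
= [145, 53, 98]

query (0,3) [L1,L2,L3] — begin 0,0,0
+L1 (α=1) → [205, 30, 115]
+L2 (α=1/2) → [293/2, 171/2, 142]
+L3 (α=1/2) → [719/4, 589/4, 309/2]
= [180, 147, 154]

(0,2) stack=L1,L2,L3; from [0,0,0]:
after L1 α=1/2: [177/2, 175/2, 235/2]
after L2 α=3/4: [933/8, 535/8, 907/8]
after L3 α=1/5: [1227/10, 793/10, 1133/10]
rounded: [123, 79, 113]

at x=0,y=2 over L1,L2,L3,L5,L6:
after L1 α=1/2: [177/2, 175/2, 235/2]
after L2 α=3/4: [933/8, 535/8, 907/8]
after L3 α=1/5: [1227/10, 793/10, 1133/10]
after L5 α=1/2: [2427/20, 883/20, 2713/20]
after L6 α=4/5: [11387/100, 16963/100, 14073/100]
→ [114, 170, 141]


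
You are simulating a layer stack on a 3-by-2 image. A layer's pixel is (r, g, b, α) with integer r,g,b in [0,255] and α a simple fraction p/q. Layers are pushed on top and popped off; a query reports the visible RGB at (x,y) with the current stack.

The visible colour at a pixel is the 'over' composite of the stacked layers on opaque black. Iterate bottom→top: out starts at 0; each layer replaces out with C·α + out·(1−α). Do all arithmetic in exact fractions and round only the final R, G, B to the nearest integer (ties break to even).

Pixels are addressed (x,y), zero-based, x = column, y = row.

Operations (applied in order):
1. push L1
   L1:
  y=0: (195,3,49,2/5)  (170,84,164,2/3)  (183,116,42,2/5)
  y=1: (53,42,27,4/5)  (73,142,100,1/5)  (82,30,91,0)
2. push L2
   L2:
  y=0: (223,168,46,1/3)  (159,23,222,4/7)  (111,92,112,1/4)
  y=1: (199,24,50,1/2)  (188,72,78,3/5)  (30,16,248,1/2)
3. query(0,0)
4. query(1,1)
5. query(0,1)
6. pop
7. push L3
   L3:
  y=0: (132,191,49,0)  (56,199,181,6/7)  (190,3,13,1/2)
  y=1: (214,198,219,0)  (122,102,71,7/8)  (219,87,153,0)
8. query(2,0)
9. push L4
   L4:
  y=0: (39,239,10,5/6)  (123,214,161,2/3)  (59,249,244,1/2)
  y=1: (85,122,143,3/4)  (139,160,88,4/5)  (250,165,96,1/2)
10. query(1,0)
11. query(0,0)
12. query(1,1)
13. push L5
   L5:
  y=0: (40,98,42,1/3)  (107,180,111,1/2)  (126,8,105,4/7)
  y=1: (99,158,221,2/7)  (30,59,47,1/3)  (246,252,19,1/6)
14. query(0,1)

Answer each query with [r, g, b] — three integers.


(0,0) stack=L1,L2; from [0,0,0]:
after L1 α=2/5: [78, 6/5, 98/5]
after L2 α=1/3: [379/3, 284/5, 142/5]
rounded: [126, 57, 28]

(1,1) stack=L1,L2; from [0,0,0]:
after L1 α=1/5: [73/5, 142/5, 20]
after L2 α=3/5: [2966/25, 1364/25, 274/5]
→ [119, 55, 55]

(0,1) stack=L1,L2; from [0,0,0]:
+L1 (α=4/5) → [212/5, 168/5, 108/5]
+L2 (α=1/2) → [1207/10, 144/5, 179/5]
rounded: [121, 29, 36]

at x=2,y=0 over L1,L3:
+L1 (α=2/5) → [366/5, 232/5, 84/5]
+L3 (α=1/2) → [658/5, 247/10, 149/10]
= [132, 25, 15]

(1,0) stack=L1,L3,L4; from [0,0,0]:
after L1 α=2/3: [340/3, 56, 328/3]
after L3 α=6/7: [1348/21, 1250/7, 3586/21]
after L4 α=2/3: [6514/63, 4246/21, 10348/63]
rounded: [103, 202, 164]

query (0,0) [L1,L3,L4] — begin 0,0,0
+L1 (α=2/5) → [78, 6/5, 98/5]
+L3 (α=0) → [78, 6/5, 98/5]
+L4 (α=5/6) → [91/2, 5981/30, 58/5]
rounded: [46, 199, 12]

at x=1,y=1 over L1,L3,L4:
after L1 α=1/5: [73/5, 142/5, 20]
after L3 α=7/8: [4343/40, 464/5, 517/8]
after L4 α=4/5: [26583/200, 3664/25, 3333/40]
rounded: [133, 147, 83]

at x=0,y=1 over L1,L3,L4,L5:
after L1 α=4/5: [212/5, 168/5, 108/5]
after L3 α=0: [212/5, 168/5, 108/5]
after L4 α=3/4: [1487/20, 999/10, 2253/20]
after L5 α=2/7: [2279/28, 233/2, 4021/28]
= [81, 116, 144]


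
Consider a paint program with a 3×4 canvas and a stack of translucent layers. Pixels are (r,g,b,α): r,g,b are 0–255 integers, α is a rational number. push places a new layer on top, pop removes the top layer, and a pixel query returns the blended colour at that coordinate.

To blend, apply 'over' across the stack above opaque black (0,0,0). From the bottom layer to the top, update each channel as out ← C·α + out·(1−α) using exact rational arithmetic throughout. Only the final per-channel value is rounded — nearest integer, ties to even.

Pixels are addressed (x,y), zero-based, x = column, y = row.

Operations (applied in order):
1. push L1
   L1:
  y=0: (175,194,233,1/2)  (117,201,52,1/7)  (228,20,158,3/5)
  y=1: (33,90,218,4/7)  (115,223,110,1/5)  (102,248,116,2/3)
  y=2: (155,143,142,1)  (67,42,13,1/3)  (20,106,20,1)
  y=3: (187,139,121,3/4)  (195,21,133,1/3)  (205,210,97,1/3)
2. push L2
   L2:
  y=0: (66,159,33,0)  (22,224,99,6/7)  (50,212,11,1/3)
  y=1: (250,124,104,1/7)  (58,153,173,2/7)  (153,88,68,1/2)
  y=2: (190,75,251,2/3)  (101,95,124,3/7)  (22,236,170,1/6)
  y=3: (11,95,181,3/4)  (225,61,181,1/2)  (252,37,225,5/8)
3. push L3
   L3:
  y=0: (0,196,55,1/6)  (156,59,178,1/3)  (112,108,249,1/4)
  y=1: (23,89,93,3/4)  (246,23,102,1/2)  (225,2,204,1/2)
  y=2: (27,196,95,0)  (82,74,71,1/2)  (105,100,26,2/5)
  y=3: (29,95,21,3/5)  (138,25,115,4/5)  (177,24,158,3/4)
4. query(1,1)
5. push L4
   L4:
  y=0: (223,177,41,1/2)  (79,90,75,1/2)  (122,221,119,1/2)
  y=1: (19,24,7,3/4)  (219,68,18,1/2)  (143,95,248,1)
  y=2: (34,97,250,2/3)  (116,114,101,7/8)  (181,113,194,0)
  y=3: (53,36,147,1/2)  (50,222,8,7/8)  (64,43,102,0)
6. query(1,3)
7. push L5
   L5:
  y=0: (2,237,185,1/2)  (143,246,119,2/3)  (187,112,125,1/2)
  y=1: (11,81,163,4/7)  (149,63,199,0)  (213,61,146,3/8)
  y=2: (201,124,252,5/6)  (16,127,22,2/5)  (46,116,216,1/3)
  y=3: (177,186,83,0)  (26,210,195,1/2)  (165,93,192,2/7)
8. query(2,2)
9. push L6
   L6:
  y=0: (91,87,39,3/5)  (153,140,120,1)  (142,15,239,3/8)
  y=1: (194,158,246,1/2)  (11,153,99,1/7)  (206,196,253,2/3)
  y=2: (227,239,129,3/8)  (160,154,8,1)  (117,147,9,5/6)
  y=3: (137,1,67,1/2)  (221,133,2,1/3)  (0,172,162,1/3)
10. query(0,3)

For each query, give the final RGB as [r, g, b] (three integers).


(1,1) stack=L1,L2,L3; from [0,0,0]:
after L1 α=1/5: [23, 223/5, 22]
after L2 α=2/7: [33, 529/7, 456/7]
after L3 α=1/2: [279/2, 345/7, 585/7]
= [140, 49, 84]

(1,3) stack=L1,L2,L3,L4; from [0,0,0]:
+L1 (α=1/3) → [65, 7, 133/3]
+L2 (α=1/2) → [145, 34, 338/3]
+L3 (α=4/5) → [697/5, 134/5, 1718/15]
+L4 (α=7/8) → [2447/40, 988/5, 1279/60]
= [61, 198, 21]

at x=2,y=2 over L1,L2,L3,L4,L5:
L1 α=1: [20, 106, 20]
L2 α=1/6: [61/3, 383/3, 45]
L3 α=2/5: [271/5, 583/5, 187/5]
L4 α=0: [271/5, 583/5, 187/5]
L5 α=1/3: [772/15, 582/5, 1454/15]
rounded: [51, 116, 97]

query (0,3) [L1,L2,L3,L4,L5,L6] — begin 0,0,0
after L1 α=3/4: [561/4, 417/4, 363/4]
after L2 α=3/4: [693/16, 1557/16, 2535/16]
after L3 α=3/5: [1389/40, 3837/40, 3039/40]
after L4 α=1/2: [3509/80, 5277/80, 8919/80]
after L5 α=0: [3509/80, 5277/80, 8919/80]
after L6 α=1/2: [14469/160, 5357/160, 14279/160]
= [90, 33, 89]


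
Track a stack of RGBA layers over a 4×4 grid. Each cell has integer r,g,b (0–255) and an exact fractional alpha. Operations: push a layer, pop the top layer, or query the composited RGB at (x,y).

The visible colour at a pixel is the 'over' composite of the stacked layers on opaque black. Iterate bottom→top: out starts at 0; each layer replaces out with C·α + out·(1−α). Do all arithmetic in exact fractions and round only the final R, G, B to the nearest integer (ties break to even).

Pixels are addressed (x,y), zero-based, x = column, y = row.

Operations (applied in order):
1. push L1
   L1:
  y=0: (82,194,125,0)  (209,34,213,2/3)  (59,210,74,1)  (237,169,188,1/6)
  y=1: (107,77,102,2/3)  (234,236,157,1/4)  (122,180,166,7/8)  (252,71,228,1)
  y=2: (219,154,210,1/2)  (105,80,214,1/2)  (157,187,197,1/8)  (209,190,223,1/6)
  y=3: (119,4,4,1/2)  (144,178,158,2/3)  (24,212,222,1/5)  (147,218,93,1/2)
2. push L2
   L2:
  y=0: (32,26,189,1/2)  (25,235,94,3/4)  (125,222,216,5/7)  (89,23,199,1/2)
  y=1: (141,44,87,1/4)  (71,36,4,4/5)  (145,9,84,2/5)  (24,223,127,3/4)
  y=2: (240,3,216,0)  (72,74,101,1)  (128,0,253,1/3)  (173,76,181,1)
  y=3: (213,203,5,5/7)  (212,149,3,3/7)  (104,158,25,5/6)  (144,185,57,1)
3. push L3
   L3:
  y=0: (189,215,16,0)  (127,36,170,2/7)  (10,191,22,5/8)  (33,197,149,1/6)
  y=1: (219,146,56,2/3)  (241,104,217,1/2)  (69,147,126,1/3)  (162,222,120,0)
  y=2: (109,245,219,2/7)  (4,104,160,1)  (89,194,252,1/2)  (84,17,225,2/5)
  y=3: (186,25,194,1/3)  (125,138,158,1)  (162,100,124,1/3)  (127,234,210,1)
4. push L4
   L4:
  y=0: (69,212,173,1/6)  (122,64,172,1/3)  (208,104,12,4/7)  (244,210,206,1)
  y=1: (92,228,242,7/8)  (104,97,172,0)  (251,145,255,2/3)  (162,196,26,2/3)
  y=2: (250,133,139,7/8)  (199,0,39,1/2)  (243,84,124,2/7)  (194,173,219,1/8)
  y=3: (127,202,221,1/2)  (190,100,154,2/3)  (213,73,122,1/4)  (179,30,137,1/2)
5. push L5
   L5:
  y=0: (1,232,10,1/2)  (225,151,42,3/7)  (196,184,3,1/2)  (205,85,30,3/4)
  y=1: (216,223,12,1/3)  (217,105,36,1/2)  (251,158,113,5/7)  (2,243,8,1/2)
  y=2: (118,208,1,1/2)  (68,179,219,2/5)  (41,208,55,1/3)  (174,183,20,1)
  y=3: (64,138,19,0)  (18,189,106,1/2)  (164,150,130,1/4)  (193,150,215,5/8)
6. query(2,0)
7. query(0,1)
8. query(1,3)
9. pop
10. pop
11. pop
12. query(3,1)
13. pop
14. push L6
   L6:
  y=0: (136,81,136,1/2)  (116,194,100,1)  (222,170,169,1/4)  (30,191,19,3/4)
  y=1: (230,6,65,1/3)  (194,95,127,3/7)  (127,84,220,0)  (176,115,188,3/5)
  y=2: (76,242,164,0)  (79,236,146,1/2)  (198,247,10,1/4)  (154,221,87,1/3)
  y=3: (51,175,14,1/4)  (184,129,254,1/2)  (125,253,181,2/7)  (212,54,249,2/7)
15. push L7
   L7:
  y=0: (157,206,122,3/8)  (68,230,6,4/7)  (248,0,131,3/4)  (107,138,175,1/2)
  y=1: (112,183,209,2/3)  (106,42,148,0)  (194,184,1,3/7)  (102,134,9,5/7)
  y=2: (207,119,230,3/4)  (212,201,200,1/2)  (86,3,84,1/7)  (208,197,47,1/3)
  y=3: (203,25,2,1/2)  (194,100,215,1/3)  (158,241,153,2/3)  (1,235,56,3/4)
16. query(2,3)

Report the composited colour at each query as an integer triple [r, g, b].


(2,0) stack=L1,L2,L3,L4,L5; from [0,0,0]:
after L1 α=1: [59, 210, 74]
after L2 α=5/7: [743/7, 1530/7, 1228/7]
after L3 α=5/8: [2579/56, 11275/56, 2227/28]
after L4 α=4/7: [54329/392, 57121/392, 8025/196]
after L5 α=1/2: [131161/784, 129249/784, 8613/392]
rounded: [167, 165, 22]

at x=0,y=1 over L1,L2,L3,L4,L5:
L1 α=2/3: [214/3, 154/3, 68]
L2 α=1/4: [355/4, 99/2, 291/4]
L3 α=2/3: [2107/12, 683/6, 739/12]
L4 α=7/8: [9835/96, 10259/48, 21067/96]
L5 α=1/3: [20203/144, 15611/72, 21643/144]
rounded: [140, 217, 150]

query (1,3) [L1,L2,L3,L4,L5] — begin 0,0,0
after L1 α=2/3: [96, 356/3, 316/3]
after L2 α=3/7: [1020/7, 395/3, 1291/21]
after L3 α=1: [125, 138, 158]
after L4 α=2/3: [505/3, 338/3, 466/3]
after L5 α=1/2: [559/6, 905/6, 392/3]
→ [93, 151, 131]

(3,1) stack=L1,L2; from [0,0,0]:
L1 α=1: [252, 71, 228]
L2 α=3/4: [81, 185, 609/4]
→ [81, 185, 152]

at x=2,y=3 over L1,L6,L7:
L1 α=1/5: [24/5, 212/5, 222/5]
L6 α=2/7: [274/7, 718/7, 584/7]
L7 α=2/3: [2486/21, 1364/7, 2726/21]
→ [118, 195, 130]


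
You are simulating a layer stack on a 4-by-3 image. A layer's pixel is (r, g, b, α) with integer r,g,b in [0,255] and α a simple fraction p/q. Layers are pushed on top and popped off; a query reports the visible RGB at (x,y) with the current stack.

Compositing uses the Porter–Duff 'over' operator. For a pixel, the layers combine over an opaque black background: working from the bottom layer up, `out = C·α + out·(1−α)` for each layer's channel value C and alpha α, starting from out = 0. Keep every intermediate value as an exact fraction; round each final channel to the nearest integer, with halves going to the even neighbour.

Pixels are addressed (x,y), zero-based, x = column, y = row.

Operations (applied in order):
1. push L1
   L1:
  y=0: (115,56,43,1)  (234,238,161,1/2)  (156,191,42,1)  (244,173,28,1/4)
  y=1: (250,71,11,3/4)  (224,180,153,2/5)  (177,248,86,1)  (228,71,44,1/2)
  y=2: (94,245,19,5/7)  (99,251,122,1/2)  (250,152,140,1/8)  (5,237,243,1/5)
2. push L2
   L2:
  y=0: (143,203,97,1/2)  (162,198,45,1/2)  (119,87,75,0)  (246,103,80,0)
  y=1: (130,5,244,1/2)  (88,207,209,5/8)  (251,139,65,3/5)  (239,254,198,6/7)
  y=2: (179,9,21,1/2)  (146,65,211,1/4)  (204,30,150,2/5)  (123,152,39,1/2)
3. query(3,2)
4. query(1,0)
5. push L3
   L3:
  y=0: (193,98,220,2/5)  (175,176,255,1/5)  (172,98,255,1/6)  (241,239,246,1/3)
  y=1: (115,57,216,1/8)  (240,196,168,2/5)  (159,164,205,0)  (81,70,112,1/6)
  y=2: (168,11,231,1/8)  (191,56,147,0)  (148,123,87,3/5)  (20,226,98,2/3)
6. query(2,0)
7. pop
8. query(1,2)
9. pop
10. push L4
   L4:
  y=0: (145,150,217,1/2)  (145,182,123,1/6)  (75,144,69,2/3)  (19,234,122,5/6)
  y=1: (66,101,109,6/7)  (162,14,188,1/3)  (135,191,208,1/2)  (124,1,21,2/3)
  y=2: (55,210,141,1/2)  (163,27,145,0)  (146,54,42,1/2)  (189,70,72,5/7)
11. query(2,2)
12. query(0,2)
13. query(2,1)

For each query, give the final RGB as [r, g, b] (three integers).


at x=3,y=2 over L1,L2:
after L1 α=1/5: [1, 237/5, 243/5]
after L2 α=1/2: [62, 997/10, 219/5]
= [62, 100, 44]

at x=1,y=0 over L1,L2:
L1 α=1/2: [117, 119, 161/2]
L2 α=1/2: [279/2, 317/2, 251/4]
= [140, 158, 63]

(2,0) stack=L1,L2,L3; from [0,0,0]:
after L1 α=1: [156, 191, 42]
after L2 α=0: [156, 191, 42]
after L3 α=1/6: [476/3, 351/2, 155/2]
rounded: [159, 176, 78]

query (1,2) [L1,L2] — begin 0,0,0
L1 α=1/2: [99/2, 251/2, 61]
L2 α=1/4: [589/8, 883/8, 197/2]
rounded: [74, 110, 98]

query (2,2) [L1,L4] — begin 0,0,0
L1 α=1/8: [125/4, 19, 35/2]
L4 α=1/2: [709/8, 73/2, 119/4]
rounded: [89, 36, 30]

query (0,2) [L1,L4] — begin 0,0,0
L1 α=5/7: [470/7, 175, 95/7]
L4 α=1/2: [855/14, 385/2, 541/7]
= [61, 192, 77]

at x=2,y=1 over L1,L4:
after L1 α=1: [177, 248, 86]
after L4 α=1/2: [156, 439/2, 147]
rounded: [156, 220, 147]
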